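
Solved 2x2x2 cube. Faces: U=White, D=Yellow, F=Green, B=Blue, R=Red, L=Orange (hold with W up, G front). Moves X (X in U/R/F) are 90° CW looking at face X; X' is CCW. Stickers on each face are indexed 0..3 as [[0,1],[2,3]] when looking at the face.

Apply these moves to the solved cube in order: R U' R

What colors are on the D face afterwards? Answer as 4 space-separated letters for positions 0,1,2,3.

After move 1 (R): R=RRRR U=WGWG F=GYGY D=YBYB B=WBWB
After move 2 (U'): U=GGWW F=OOGY R=GYRR B=RRWB L=WBOO
After move 3 (R): R=RGRY U=GOWY F=OBGB D=YWYR B=WRGB
Query: D face = YWYR

Answer: Y W Y R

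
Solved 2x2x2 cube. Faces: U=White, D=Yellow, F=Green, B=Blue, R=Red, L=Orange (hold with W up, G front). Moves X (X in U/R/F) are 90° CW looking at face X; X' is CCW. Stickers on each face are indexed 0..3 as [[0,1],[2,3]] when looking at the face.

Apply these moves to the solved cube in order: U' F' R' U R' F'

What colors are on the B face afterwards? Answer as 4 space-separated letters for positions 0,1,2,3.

After move 1 (U'): U=WWWW F=OOGG R=GGRR B=RRBB L=BBOO
After move 2 (F'): F=OGOG U=WWGR R=YGYR D=BOYY L=BWOW
After move 3 (R'): R=GRYY U=WBGR F=OWOR D=BGYG B=YROB
After move 4 (U): U=GWRB F=GROR R=YRYY B=BWOB L=OWOW
After move 5 (R'): R=RYYY U=GORB F=GWOB D=BRYR B=GWGB
After move 6 (F'): F=WBGO U=GORY R=RYBY D=WWYR L=OBOR
Query: B face = GWGB

Answer: G W G B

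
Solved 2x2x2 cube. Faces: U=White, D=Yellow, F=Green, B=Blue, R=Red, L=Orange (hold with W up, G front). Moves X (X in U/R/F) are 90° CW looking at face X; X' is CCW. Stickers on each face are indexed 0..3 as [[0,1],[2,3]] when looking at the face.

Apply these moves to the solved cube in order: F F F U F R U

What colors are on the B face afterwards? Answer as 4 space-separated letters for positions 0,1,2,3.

Answer: G O W B

Derivation:
After move 1 (F): F=GGGG U=WWOO R=WRWR D=RRYY L=OYOY
After move 2 (F): F=GGGG U=WWYY R=OROR D=WWYY L=OROR
After move 3 (F): F=GGGG U=WWRR R=YRYR D=OOYY L=OWOW
After move 4 (U): U=RWRW F=YRGG R=BBYR B=OWBB L=GGOW
After move 5 (F): F=GYGR U=RWWG R=RBWR D=YBYY L=GOOO
After move 6 (R): R=WRRB U=RYWR F=GBGY D=YBYO B=GWWB
After move 7 (U): U=WRRY F=WRGY R=GWRB B=GOWB L=GBOO
Query: B face = GOWB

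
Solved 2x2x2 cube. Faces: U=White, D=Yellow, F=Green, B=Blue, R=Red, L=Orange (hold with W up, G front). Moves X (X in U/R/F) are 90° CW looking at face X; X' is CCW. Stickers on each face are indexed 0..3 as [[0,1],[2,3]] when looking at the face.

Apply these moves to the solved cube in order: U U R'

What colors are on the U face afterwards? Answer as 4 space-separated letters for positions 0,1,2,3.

After move 1 (U): U=WWWW F=RRGG R=BBRR B=OOBB L=GGOO
After move 2 (U): U=WWWW F=BBGG R=OORR B=GGBB L=RROO
After move 3 (R'): R=OROR U=WBWG F=BWGW D=YBYG B=YGYB
Query: U face = WBWG

Answer: W B W G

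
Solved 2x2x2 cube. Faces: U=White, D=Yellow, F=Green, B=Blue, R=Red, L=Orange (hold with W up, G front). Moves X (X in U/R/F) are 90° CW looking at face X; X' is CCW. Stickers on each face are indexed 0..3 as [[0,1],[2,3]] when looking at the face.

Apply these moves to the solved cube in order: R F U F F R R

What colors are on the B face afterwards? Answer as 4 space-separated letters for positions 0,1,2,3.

After move 1 (R): R=RRRR U=WGWG F=GYGY D=YBYB B=WBWB
After move 2 (F): F=GGYY U=WGOO R=WRGR D=RRYB L=OYOB
After move 3 (U): U=OWOG F=WRYY R=WBGR B=OYWB L=GGOB
After move 4 (F): F=YWYR U=OWBG R=OBGR D=GWYB L=GROR
After move 5 (F): F=YYRW U=OWRR R=BBGR D=GOYB L=GGOW
After move 6 (R): R=GBRB U=OYRW F=YORB D=GWYO B=RYWB
After move 7 (R): R=RGBB U=OORB F=YWRO D=GWYR B=WYYB
Query: B face = WYYB

Answer: W Y Y B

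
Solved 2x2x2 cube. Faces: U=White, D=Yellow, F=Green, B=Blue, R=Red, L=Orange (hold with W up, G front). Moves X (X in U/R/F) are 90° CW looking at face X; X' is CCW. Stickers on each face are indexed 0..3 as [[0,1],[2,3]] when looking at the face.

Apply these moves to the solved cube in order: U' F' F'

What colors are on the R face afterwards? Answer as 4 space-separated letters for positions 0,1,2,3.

After move 1 (U'): U=WWWW F=OOGG R=GGRR B=RRBB L=BBOO
After move 2 (F'): F=OGOG U=WWGR R=YGYR D=BOYY L=BWOW
After move 3 (F'): F=GGOO U=WWYY R=OGBR D=WWYY L=BROG
Query: R face = OGBR

Answer: O G B R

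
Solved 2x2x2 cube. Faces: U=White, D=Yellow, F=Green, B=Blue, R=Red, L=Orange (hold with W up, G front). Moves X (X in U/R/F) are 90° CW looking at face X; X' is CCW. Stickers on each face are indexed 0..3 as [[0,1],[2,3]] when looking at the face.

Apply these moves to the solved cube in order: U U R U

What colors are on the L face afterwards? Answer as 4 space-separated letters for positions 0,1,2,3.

After move 1 (U): U=WWWW F=RRGG R=BBRR B=OOBB L=GGOO
After move 2 (U): U=WWWW F=BBGG R=OORR B=GGBB L=RROO
After move 3 (R): R=RORO U=WBWG F=BYGY D=YBYG B=WGWB
After move 4 (U): U=WWGB F=ROGY R=WGRO B=RRWB L=BYOO
Query: L face = BYOO

Answer: B Y O O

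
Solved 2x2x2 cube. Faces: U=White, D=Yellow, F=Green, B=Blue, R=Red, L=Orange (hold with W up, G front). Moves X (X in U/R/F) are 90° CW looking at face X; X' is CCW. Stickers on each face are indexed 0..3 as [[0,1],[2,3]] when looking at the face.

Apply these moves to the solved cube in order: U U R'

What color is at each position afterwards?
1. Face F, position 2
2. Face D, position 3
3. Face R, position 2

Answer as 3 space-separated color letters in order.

Answer: G G O

Derivation:
After move 1 (U): U=WWWW F=RRGG R=BBRR B=OOBB L=GGOO
After move 2 (U): U=WWWW F=BBGG R=OORR B=GGBB L=RROO
After move 3 (R'): R=OROR U=WBWG F=BWGW D=YBYG B=YGYB
Query 1: F[2] = G
Query 2: D[3] = G
Query 3: R[2] = O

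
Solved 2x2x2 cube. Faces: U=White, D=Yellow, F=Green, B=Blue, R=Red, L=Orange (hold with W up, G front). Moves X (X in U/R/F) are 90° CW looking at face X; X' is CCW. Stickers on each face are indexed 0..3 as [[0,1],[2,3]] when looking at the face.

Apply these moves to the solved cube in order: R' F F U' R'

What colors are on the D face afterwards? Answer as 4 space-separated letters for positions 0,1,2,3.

Answer: B R Y G

Derivation:
After move 1 (R'): R=RRRR U=WBWB F=GWGW D=YGYG B=YBYB
After move 2 (F): F=GGWW U=WBOO R=WRBR D=RRYG L=OYOG
After move 3 (F): F=WGWG U=WBGY R=OROR D=BWYG L=OROR
After move 4 (U'): U=BYWG F=ORWG R=WGOR B=ORYB L=YBOR
After move 5 (R'): R=GRWO U=BYWO F=OYWG D=BRYG B=GRWB
Query: D face = BRYG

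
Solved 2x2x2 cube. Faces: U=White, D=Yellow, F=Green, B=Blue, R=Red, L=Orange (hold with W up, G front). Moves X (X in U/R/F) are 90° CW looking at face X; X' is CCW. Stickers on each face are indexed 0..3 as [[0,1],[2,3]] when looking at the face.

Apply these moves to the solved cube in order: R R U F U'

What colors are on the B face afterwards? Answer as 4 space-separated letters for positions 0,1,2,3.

After move 1 (R): R=RRRR U=WGWG F=GYGY D=YBYB B=WBWB
After move 2 (R): R=RRRR U=WYWY F=GBGB D=YWYW B=GBGB
After move 3 (U): U=WWYY F=RRGB R=GBRR B=OOGB L=GBOO
After move 4 (F): F=GRBR U=WWOB R=YBYR D=RGYW L=GYOW
After move 5 (U'): U=WBWO F=GYBR R=GRYR B=YBGB L=OOOW
Query: B face = YBGB

Answer: Y B G B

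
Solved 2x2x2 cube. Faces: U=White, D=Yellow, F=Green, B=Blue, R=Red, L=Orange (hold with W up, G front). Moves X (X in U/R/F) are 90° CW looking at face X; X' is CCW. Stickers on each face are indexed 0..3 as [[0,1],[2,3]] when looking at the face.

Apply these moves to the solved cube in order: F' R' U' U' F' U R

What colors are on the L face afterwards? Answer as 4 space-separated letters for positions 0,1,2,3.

Answer: B R O B

Derivation:
After move 1 (F'): F=GGGG U=WWRR R=YRYR D=OOYY L=OWOW
After move 2 (R'): R=RRYY U=WBRB F=GWGR D=OGYG B=YBOB
After move 3 (U'): U=BBWR F=OWGR R=GWYY B=RROB L=YBOW
After move 4 (U'): U=BRBW F=YBGR R=OWYY B=GWOB L=RROW
After move 5 (F'): F=BRYG U=BROY R=GWOY D=RWYG L=RWOB
After move 6 (U): U=OBYR F=GWYG R=GWOY B=RWOB L=BROB
After move 7 (R): R=OGYW U=OWYG F=GWYG D=ROYR B=RWBB
Query: L face = BROB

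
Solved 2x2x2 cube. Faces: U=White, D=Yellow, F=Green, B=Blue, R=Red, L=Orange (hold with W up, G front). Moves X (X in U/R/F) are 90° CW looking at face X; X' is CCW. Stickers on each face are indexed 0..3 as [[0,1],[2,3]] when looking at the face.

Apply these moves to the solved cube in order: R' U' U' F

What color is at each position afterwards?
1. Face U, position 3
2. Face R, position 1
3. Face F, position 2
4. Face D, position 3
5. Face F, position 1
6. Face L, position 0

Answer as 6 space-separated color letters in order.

After move 1 (R'): R=RRRR U=WBWB F=GWGW D=YGYG B=YBYB
After move 2 (U'): U=BBWW F=OOGW R=GWRR B=RRYB L=YBOO
After move 3 (U'): U=BWBW F=YBGW R=OORR B=GWYB L=RROO
After move 4 (F): F=GYWB U=BWOR R=BOWR D=ROYG L=RYOG
Query 1: U[3] = R
Query 2: R[1] = O
Query 3: F[2] = W
Query 4: D[3] = G
Query 5: F[1] = Y
Query 6: L[0] = R

Answer: R O W G Y R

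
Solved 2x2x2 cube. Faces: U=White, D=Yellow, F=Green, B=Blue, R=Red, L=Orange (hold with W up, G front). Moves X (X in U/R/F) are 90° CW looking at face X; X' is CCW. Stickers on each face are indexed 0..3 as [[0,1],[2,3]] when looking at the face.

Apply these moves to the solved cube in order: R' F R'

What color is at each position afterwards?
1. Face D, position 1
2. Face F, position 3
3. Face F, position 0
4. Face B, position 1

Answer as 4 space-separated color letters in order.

Answer: G O G B

Derivation:
After move 1 (R'): R=RRRR U=WBWB F=GWGW D=YGYG B=YBYB
After move 2 (F): F=GGWW U=WBOO R=WRBR D=RRYG L=OYOG
After move 3 (R'): R=RRWB U=WYOY F=GBWO D=RGYW B=GBRB
Query 1: D[1] = G
Query 2: F[3] = O
Query 3: F[0] = G
Query 4: B[1] = B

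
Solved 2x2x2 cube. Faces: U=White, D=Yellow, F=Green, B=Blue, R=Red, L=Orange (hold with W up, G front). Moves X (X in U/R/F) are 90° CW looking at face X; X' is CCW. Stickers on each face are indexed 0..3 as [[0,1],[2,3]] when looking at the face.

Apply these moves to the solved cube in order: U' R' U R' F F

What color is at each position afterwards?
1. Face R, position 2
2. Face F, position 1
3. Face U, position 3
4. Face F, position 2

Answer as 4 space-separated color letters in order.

After move 1 (U'): U=WWWW F=OOGG R=GGRR B=RRBB L=BBOO
After move 2 (R'): R=GRGR U=WBWR F=OWGW D=YOYG B=YRYB
After move 3 (U): U=WWRB F=GRGW R=YRGR B=BBYB L=OWOO
After move 4 (R'): R=RRYG U=WYRB F=GWGB D=YRYW B=GBOB
After move 5 (F): F=GGBW U=WYOW R=RRBG D=YRYW L=OYOR
After move 6 (F): F=BGWG U=WYRY R=ORWG D=BRYW L=OYOR
Query 1: R[2] = W
Query 2: F[1] = G
Query 3: U[3] = Y
Query 4: F[2] = W

Answer: W G Y W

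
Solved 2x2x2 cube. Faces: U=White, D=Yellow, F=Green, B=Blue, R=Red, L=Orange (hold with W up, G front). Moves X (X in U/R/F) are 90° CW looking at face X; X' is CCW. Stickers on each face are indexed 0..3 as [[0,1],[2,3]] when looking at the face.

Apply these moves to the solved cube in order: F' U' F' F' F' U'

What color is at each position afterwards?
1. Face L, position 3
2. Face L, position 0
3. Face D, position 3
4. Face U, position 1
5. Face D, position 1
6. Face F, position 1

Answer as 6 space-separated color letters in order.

After move 1 (F'): F=GGGG U=WWRR R=YRYR D=OOYY L=OWOW
After move 2 (U'): U=WRWR F=OWGG R=GGYR B=YRBB L=BBOW
After move 3 (F'): F=WGOG U=WRGY R=OGOR D=BWYY L=BROW
After move 4 (F'): F=GGWO U=WROO R=WGBR D=RWYY L=BYOG
After move 5 (F'): F=GOGW U=WRWB R=WGRR D=YGYY L=BOOO
After move 6 (U'): U=RBWW F=BOGW R=GORR B=WGBB L=YROO
Query 1: L[3] = O
Query 2: L[0] = Y
Query 3: D[3] = Y
Query 4: U[1] = B
Query 5: D[1] = G
Query 6: F[1] = O

Answer: O Y Y B G O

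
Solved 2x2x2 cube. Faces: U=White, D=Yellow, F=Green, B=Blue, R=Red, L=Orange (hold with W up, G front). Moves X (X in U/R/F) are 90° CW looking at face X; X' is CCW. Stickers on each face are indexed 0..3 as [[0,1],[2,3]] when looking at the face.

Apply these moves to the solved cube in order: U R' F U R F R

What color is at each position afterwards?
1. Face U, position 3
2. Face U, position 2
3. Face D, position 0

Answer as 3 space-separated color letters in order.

After move 1 (U): U=WWWW F=RRGG R=BBRR B=OOBB L=GGOO
After move 2 (R'): R=BRBR U=WBWO F=RWGW D=YRYG B=YOYB
After move 3 (F): F=GRWW U=WBOG R=WROR D=BBYG L=GYOR
After move 4 (U): U=OWGB F=WRWW R=YOOR B=GYYB L=GROR
After move 5 (R): R=OYRO U=ORGW F=WBWG D=BYYG B=BYWB
After move 6 (F): F=WWGB U=ORRR R=GYWO D=ROYG L=GBOY
After move 7 (R): R=WGOY U=OWRB F=WOGG D=RWYB B=RYRB
Query 1: U[3] = B
Query 2: U[2] = R
Query 3: D[0] = R

Answer: B R R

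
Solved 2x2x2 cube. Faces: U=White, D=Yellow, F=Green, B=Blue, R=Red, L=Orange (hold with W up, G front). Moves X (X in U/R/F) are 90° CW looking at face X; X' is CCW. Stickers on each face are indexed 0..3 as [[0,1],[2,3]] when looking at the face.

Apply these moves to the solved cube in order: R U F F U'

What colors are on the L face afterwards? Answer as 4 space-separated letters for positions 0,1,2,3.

After move 1 (R): R=RRRR U=WGWG F=GYGY D=YBYB B=WBWB
After move 2 (U): U=WWGG F=RRGY R=WBRR B=OOWB L=GYOO
After move 3 (F): F=GRYR U=WWOY R=GBGR D=RWYB L=GYOB
After move 4 (F): F=YGRR U=WWBY R=OBYR D=GGYB L=GROW
After move 5 (U'): U=WYWB F=GRRR R=YGYR B=OBWB L=OOOW
Query: L face = OOOW

Answer: O O O W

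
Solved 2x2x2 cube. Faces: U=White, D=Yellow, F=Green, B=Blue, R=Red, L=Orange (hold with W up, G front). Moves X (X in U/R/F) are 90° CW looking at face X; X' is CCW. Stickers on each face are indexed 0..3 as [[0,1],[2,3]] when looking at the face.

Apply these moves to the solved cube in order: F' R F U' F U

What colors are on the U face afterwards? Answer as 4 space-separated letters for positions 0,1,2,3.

Answer: B G B W

Derivation:
After move 1 (F'): F=GGGG U=WWRR R=YRYR D=OOYY L=OWOW
After move 2 (R): R=YYRR U=WGRG F=GOGY D=OBYB B=RBWB
After move 3 (F): F=GGYO U=WGWW R=RYGR D=RYYB L=OOOB
After move 4 (U'): U=GWWW F=OOYO R=GGGR B=RYWB L=RBOB
After move 5 (F): F=YOOO U=GWBB R=WGWR D=GGYB L=RROY
After move 6 (U): U=BGBW F=WGOO R=RYWR B=RRWB L=YOOY
Query: U face = BGBW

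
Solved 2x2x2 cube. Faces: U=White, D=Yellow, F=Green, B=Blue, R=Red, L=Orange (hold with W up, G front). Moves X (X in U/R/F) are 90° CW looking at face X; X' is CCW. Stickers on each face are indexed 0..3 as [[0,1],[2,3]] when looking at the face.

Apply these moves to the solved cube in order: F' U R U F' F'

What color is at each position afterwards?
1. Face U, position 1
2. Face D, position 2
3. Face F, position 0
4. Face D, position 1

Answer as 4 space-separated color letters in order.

Answer: R Y Y G

Derivation:
After move 1 (F'): F=GGGG U=WWRR R=YRYR D=OOYY L=OWOW
After move 2 (U): U=RWRW F=YRGG R=BBYR B=OWBB L=GGOW
After move 3 (R): R=YBRB U=RRRG F=YOGY D=OBYO B=WWWB
After move 4 (U): U=RRGR F=YBGY R=WWRB B=GGWB L=YOOW
After move 5 (F'): F=BYYG U=RRWR R=BWOB D=OWYO L=YROG
After move 6 (F'): F=YGBY U=RRBO R=WWOB D=RGYO L=YROW
Query 1: U[1] = R
Query 2: D[2] = Y
Query 3: F[0] = Y
Query 4: D[1] = G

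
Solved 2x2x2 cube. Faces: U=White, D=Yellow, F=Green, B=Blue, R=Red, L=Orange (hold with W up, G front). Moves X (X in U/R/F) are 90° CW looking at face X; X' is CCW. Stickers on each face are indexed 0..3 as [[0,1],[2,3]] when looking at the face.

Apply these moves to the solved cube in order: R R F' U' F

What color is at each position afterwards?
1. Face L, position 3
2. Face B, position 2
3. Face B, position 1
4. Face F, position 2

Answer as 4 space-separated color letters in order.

Answer: O G R G

Derivation:
After move 1 (R): R=RRRR U=WGWG F=GYGY D=YBYB B=WBWB
After move 2 (R): R=RRRR U=WYWY F=GBGB D=YWYW B=GBGB
After move 3 (F'): F=BBGG U=WYRR R=WRYR D=OOYW L=OYOW
After move 4 (U'): U=YRWR F=OYGG R=BBYR B=WRGB L=GBOW
After move 5 (F): F=GOGY U=YRWB R=WBRR D=YBYW L=GOOO
Query 1: L[3] = O
Query 2: B[2] = G
Query 3: B[1] = R
Query 4: F[2] = G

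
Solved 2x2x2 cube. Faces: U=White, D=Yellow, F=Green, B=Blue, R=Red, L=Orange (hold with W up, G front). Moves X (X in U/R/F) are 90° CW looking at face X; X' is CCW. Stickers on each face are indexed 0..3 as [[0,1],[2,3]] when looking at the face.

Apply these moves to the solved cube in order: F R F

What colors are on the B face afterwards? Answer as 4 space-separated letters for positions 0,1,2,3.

Answer: O B W B

Derivation:
After move 1 (F): F=GGGG U=WWOO R=WRWR D=RRYY L=OYOY
After move 2 (R): R=WWRR U=WGOG F=GRGY D=RBYB B=OBWB
After move 3 (F): F=GGYR U=WGYY R=OWGR D=RWYB L=OROB
Query: B face = OBWB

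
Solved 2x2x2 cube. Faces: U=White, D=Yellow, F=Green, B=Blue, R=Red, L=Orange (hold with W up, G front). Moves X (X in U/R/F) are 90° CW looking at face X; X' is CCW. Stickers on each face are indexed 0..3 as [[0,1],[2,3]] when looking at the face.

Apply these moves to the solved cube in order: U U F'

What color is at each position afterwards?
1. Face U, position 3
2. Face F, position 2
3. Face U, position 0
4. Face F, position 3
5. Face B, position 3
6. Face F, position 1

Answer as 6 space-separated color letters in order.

After move 1 (U): U=WWWW F=RRGG R=BBRR B=OOBB L=GGOO
After move 2 (U): U=WWWW F=BBGG R=OORR B=GGBB L=RROO
After move 3 (F'): F=BGBG U=WWOR R=YOYR D=ROYY L=RWOW
Query 1: U[3] = R
Query 2: F[2] = B
Query 3: U[0] = W
Query 4: F[3] = G
Query 5: B[3] = B
Query 6: F[1] = G

Answer: R B W G B G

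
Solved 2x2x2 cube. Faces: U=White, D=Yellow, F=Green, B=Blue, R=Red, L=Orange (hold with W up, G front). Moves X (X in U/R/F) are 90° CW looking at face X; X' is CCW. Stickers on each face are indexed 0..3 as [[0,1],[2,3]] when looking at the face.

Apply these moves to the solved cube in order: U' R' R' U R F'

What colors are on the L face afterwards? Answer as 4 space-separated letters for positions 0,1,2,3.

After move 1 (U'): U=WWWW F=OOGG R=GGRR B=RRBB L=BBOO
After move 2 (R'): R=GRGR U=WBWR F=OWGW D=YOYG B=YRYB
After move 3 (R'): R=RRGG U=WYWY F=OBGR D=YWYW B=GROB
After move 4 (U): U=WWYY F=RRGR R=GRGG B=BBOB L=OBOO
After move 5 (R): R=GGGR U=WRYR F=RWGW D=YOYB B=YBWB
After move 6 (F'): F=WWRG U=WRGG R=OGYR D=BOYB L=OROY
Query: L face = OROY

Answer: O R O Y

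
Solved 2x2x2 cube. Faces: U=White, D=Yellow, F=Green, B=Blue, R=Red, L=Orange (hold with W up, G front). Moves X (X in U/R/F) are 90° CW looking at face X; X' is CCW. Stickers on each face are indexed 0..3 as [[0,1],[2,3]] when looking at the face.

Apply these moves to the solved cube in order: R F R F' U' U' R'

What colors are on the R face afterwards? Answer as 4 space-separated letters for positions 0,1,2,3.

After move 1 (R): R=RRRR U=WGWG F=GYGY D=YBYB B=WBWB
After move 2 (F): F=GGYY U=WGOO R=WRGR D=RRYB L=OYOB
After move 3 (R): R=GWRR U=WGOY F=GRYB D=RWYW B=OBGB
After move 4 (F'): F=RBGY U=WGGR R=WWRR D=YBYW L=OYOO
After move 5 (U'): U=GRWG F=OYGY R=RBRR B=WWGB L=OBOO
After move 6 (U'): U=RGGW F=OBGY R=OYRR B=RBGB L=WWOO
After move 7 (R'): R=YROR U=RGGR F=OGGW D=YBYY B=WBBB
Query: R face = YROR

Answer: Y R O R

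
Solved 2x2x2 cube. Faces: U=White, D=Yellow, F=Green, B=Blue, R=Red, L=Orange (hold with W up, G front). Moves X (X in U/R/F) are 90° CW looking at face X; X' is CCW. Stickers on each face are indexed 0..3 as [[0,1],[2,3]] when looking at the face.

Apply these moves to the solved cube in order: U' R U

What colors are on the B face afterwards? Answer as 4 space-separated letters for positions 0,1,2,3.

After move 1 (U'): U=WWWW F=OOGG R=GGRR B=RRBB L=BBOO
After move 2 (R): R=RGRG U=WOWG F=OYGY D=YBYR B=WRWB
After move 3 (U): U=WWGO F=RGGY R=WRRG B=BBWB L=OYOO
Query: B face = BBWB

Answer: B B W B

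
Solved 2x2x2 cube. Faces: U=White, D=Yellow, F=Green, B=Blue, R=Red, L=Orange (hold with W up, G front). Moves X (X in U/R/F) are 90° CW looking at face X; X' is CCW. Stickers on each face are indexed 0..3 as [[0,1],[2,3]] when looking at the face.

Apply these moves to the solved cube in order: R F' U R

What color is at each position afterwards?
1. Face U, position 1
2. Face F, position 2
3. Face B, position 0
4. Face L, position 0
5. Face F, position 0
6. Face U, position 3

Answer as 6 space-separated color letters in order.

After move 1 (R): R=RRRR U=WGWG F=GYGY D=YBYB B=WBWB
After move 2 (F'): F=YYGG U=WGRR R=BRYR D=OOYB L=OGOW
After move 3 (U): U=RWRG F=BRGG R=WBYR B=OGWB L=YYOW
After move 4 (R): R=YWRB U=RRRG F=BOGB D=OWYO B=GGWB
Query 1: U[1] = R
Query 2: F[2] = G
Query 3: B[0] = G
Query 4: L[0] = Y
Query 5: F[0] = B
Query 6: U[3] = G

Answer: R G G Y B G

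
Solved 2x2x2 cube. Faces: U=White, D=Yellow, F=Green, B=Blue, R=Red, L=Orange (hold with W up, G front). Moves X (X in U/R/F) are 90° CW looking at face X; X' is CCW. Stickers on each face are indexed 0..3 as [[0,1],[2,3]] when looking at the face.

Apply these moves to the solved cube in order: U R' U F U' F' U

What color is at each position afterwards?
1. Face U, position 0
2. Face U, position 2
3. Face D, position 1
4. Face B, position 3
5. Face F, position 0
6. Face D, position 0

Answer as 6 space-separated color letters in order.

Answer: G B R B Y G

Derivation:
After move 1 (U): U=WWWW F=RRGG R=BBRR B=OOBB L=GGOO
After move 2 (R'): R=BRBR U=WBWO F=RWGW D=YRYG B=YOYB
After move 3 (U): U=WWOB F=BRGW R=YOBR B=GGYB L=RWOO
After move 4 (F): F=GBWR U=WWOW R=OOBR D=BYYG L=RYOR
After move 5 (U'): U=WWWO F=RYWR R=GBBR B=OOYB L=GGOR
After move 6 (F'): F=YRRW U=WWGB R=YBBR D=GRYG L=GOOW
After move 7 (U): U=GWBW F=YBRW R=OOBR B=GOYB L=YROW
Query 1: U[0] = G
Query 2: U[2] = B
Query 3: D[1] = R
Query 4: B[3] = B
Query 5: F[0] = Y
Query 6: D[0] = G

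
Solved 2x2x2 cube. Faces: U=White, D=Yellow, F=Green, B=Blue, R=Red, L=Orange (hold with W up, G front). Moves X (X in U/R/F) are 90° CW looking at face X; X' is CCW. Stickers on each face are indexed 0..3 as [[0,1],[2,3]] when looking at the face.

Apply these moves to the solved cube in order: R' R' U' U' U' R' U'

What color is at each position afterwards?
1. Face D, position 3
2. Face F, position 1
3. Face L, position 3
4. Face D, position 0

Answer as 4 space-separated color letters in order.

Answer: B B O Y

Derivation:
After move 1 (R'): R=RRRR U=WBWB F=GWGW D=YGYG B=YBYB
After move 2 (R'): R=RRRR U=WYWY F=GBGB D=YWYW B=GBGB
After move 3 (U'): U=YYWW F=OOGB R=GBRR B=RRGB L=GBOO
After move 4 (U'): U=YWYW F=GBGB R=OORR B=GBGB L=RROO
After move 5 (U'): U=WWYY F=RRGB R=GBRR B=OOGB L=GBOO
After move 6 (R'): R=BRGR U=WGYO F=RWGY D=YRYB B=WOWB
After move 7 (U'): U=GOWY F=GBGY R=RWGR B=BRWB L=WOOO
Query 1: D[3] = B
Query 2: F[1] = B
Query 3: L[3] = O
Query 4: D[0] = Y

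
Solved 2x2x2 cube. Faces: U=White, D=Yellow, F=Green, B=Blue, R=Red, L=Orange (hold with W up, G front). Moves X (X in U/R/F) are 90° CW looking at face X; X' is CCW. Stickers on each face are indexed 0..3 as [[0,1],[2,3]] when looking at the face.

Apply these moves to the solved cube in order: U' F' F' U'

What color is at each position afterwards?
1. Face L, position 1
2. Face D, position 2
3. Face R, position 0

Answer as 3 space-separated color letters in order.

After move 1 (U'): U=WWWW F=OOGG R=GGRR B=RRBB L=BBOO
After move 2 (F'): F=OGOG U=WWGR R=YGYR D=BOYY L=BWOW
After move 3 (F'): F=GGOO U=WWYY R=OGBR D=WWYY L=BROG
After move 4 (U'): U=WYWY F=BROO R=GGBR B=OGBB L=RROG
Query 1: L[1] = R
Query 2: D[2] = Y
Query 3: R[0] = G

Answer: R Y G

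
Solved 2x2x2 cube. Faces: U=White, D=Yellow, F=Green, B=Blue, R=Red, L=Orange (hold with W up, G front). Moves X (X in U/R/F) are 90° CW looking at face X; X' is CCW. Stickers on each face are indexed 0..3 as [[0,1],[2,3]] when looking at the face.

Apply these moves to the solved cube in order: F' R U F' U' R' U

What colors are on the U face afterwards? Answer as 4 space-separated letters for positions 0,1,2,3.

Answer: R W B W

Derivation:
After move 1 (F'): F=GGGG U=WWRR R=YRYR D=OOYY L=OWOW
After move 2 (R): R=YYRR U=WGRG F=GOGY D=OBYB B=RBWB
After move 3 (U): U=RWGG F=YYGY R=RBRR B=OWWB L=GOOW
After move 4 (F'): F=YYYG U=RWRR R=BBOR D=OWYB L=GGOG
After move 5 (U'): U=WRRR F=GGYG R=YYOR B=BBWB L=OWOG
After move 6 (R'): R=YRYO U=WWRB F=GRYR D=OGYG B=BBWB
After move 7 (U): U=RWBW F=YRYR R=BBYO B=OWWB L=GROG
Query: U face = RWBW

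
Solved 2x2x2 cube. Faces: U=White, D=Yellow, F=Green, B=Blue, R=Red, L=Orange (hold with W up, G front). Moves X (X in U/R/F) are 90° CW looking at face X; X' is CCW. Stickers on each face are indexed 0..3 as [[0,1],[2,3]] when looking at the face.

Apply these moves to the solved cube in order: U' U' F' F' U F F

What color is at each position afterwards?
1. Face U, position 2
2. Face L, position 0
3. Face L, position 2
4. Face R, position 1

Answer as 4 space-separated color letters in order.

After move 1 (U'): U=WWWW F=OOGG R=GGRR B=RRBB L=BBOO
After move 2 (U'): U=WWWW F=BBGG R=OORR B=GGBB L=RROO
After move 3 (F'): F=BGBG U=WWOR R=YOYR D=ROYY L=RWOW
After move 4 (F'): F=GGBB U=WWYY R=OORR D=WWYY L=RROO
After move 5 (U): U=YWYW F=OOBB R=GGRR B=RRBB L=GGOO
After move 6 (F): F=BOBO U=YWOG R=YGWR D=RGYY L=GWOW
After move 7 (F): F=BBOO U=YWWW R=OGGR D=WYYY L=GROG
Query 1: U[2] = W
Query 2: L[0] = G
Query 3: L[2] = O
Query 4: R[1] = G

Answer: W G O G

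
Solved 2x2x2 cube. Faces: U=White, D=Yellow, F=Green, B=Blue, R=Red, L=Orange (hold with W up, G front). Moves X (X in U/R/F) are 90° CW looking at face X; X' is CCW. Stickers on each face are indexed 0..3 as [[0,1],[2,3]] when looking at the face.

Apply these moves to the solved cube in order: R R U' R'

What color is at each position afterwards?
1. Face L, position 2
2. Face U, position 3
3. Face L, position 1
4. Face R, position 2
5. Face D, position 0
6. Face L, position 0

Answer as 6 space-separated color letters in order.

Answer: O R B G Y G

Derivation:
After move 1 (R): R=RRRR U=WGWG F=GYGY D=YBYB B=WBWB
After move 2 (R): R=RRRR U=WYWY F=GBGB D=YWYW B=GBGB
After move 3 (U'): U=YYWW F=OOGB R=GBRR B=RRGB L=GBOO
After move 4 (R'): R=BRGR U=YGWR F=OYGW D=YOYB B=WRWB
Query 1: L[2] = O
Query 2: U[3] = R
Query 3: L[1] = B
Query 4: R[2] = G
Query 5: D[0] = Y
Query 6: L[0] = G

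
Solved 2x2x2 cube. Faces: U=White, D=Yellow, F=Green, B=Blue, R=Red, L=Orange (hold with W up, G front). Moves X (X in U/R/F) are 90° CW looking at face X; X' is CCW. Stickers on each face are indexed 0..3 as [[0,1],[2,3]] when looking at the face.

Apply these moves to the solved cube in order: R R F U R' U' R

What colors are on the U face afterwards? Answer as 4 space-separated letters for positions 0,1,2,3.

After move 1 (R): R=RRRR U=WGWG F=GYGY D=YBYB B=WBWB
After move 2 (R): R=RRRR U=WYWY F=GBGB D=YWYW B=GBGB
After move 3 (F): F=GGBB U=WYOO R=WRYR D=RRYW L=OYOW
After move 4 (U): U=OWOY F=WRBB R=GBYR B=OYGB L=GGOW
After move 5 (R'): R=BRGY U=OGOO F=WWBY D=RRYB B=WYRB
After move 6 (U'): U=GOOO F=GGBY R=WWGY B=BRRB L=WYOW
After move 7 (R): R=GWYW U=GGOY F=GRBB D=RRYB B=OROB
Query: U face = GGOY

Answer: G G O Y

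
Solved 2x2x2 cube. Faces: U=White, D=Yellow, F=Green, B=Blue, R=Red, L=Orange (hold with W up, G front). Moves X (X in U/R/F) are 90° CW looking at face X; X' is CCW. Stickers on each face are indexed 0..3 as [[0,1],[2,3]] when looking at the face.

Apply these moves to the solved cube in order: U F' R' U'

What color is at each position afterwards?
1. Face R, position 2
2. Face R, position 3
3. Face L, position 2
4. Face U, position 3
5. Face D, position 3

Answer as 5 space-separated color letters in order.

After move 1 (U): U=WWWW F=RRGG R=BBRR B=OOBB L=GGOO
After move 2 (F'): F=RGRG U=WWBR R=YBYR D=GOYY L=GWOW
After move 3 (R'): R=BRYY U=WBBO F=RWRR D=GGYG B=YOOB
After move 4 (U'): U=BOWB F=GWRR R=RWYY B=BROB L=YOOW
Query 1: R[2] = Y
Query 2: R[3] = Y
Query 3: L[2] = O
Query 4: U[3] = B
Query 5: D[3] = G

Answer: Y Y O B G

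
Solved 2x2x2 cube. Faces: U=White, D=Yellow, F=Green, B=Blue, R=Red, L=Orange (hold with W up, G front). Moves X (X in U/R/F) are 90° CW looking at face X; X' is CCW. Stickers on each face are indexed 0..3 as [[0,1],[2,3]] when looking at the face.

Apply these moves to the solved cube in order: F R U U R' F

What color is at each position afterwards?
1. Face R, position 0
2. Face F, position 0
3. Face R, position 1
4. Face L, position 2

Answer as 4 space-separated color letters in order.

After move 1 (F): F=GGGG U=WWOO R=WRWR D=RRYY L=OYOY
After move 2 (R): R=WWRR U=WGOG F=GRGY D=RBYB B=OBWB
After move 3 (U): U=OWGG F=WWGY R=OBRR B=OYWB L=GROY
After move 4 (U): U=GOGW F=OBGY R=OYRR B=GRWB L=WWOY
After move 5 (R'): R=YROR U=GWGG F=OOGW D=RBYY B=BRBB
After move 6 (F): F=GOWO U=GWYW R=GRGR D=OYYY L=WROB
Query 1: R[0] = G
Query 2: F[0] = G
Query 3: R[1] = R
Query 4: L[2] = O

Answer: G G R O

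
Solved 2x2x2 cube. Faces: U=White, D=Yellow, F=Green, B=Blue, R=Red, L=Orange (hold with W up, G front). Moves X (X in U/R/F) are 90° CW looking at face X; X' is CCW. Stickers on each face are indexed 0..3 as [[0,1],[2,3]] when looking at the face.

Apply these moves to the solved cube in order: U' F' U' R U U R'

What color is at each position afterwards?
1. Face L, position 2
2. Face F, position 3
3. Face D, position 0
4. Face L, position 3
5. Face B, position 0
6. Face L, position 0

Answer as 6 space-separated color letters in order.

After move 1 (U'): U=WWWW F=OOGG R=GGRR B=RRBB L=BBOO
After move 2 (F'): F=OGOG U=WWGR R=YGYR D=BOYY L=BWOW
After move 3 (U'): U=WRWG F=BWOG R=OGYR B=YGBB L=RROW
After move 4 (R): R=YORG U=WWWG F=BOOY D=BBYY B=GGRB
After move 5 (U): U=WWGW F=YOOY R=GGRG B=RRRB L=BOOW
After move 6 (U): U=GWWW F=GGOY R=RRRG B=BORB L=YOOW
After move 7 (R'): R=RGRR U=GRWB F=GWOW D=BGYY B=YOBB
Query 1: L[2] = O
Query 2: F[3] = W
Query 3: D[0] = B
Query 4: L[3] = W
Query 5: B[0] = Y
Query 6: L[0] = Y

Answer: O W B W Y Y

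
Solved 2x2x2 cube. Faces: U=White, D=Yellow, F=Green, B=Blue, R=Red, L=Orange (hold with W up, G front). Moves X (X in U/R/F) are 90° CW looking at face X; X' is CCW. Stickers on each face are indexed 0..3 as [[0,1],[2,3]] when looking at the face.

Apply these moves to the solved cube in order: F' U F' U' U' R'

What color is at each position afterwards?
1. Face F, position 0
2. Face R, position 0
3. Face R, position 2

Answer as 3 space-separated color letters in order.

Answer: O W G

Derivation:
After move 1 (F'): F=GGGG U=WWRR R=YRYR D=OOYY L=OWOW
After move 2 (U): U=RWRW F=YRGG R=BBYR B=OWBB L=GGOW
After move 3 (F'): F=RGYG U=RWBY R=OBOR D=GWYY L=GWOR
After move 4 (U'): U=WYRB F=GWYG R=RGOR B=OBBB L=OWOR
After move 5 (U'): U=YBWR F=OWYG R=GWOR B=RGBB L=OBOR
After move 6 (R'): R=WRGO U=YBWR F=OBYR D=GWYG B=YGWB
Query 1: F[0] = O
Query 2: R[0] = W
Query 3: R[2] = G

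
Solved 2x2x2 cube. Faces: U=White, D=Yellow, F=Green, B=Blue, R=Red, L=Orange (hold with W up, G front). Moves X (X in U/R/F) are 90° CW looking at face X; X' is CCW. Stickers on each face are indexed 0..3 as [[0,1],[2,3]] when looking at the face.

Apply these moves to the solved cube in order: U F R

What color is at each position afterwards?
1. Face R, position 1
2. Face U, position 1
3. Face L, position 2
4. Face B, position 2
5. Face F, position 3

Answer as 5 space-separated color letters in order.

Answer: W R O W Y

Derivation:
After move 1 (U): U=WWWW F=RRGG R=BBRR B=OOBB L=GGOO
After move 2 (F): F=GRGR U=WWOG R=WBWR D=RBYY L=GYOY
After move 3 (R): R=WWRB U=WROR F=GBGY D=RBYO B=GOWB
Query 1: R[1] = W
Query 2: U[1] = R
Query 3: L[2] = O
Query 4: B[2] = W
Query 5: F[3] = Y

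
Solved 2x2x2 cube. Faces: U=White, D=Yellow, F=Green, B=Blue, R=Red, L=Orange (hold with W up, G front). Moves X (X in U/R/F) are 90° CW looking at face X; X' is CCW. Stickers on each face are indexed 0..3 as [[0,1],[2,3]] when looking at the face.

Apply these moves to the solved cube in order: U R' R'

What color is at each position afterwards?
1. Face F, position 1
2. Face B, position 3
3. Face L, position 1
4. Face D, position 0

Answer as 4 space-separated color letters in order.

Answer: B B G Y

Derivation:
After move 1 (U): U=WWWW F=RRGG R=BBRR B=OOBB L=GGOO
After move 2 (R'): R=BRBR U=WBWO F=RWGW D=YRYG B=YOYB
After move 3 (R'): R=RRBB U=WYWY F=RBGO D=YWYW B=GORB
Query 1: F[1] = B
Query 2: B[3] = B
Query 3: L[1] = G
Query 4: D[0] = Y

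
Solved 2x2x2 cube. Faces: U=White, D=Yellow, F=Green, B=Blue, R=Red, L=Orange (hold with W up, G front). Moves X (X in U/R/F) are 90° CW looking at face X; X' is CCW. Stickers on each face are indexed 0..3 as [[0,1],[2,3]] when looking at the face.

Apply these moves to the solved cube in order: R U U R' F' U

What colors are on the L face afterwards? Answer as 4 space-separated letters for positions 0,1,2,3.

After move 1 (R): R=RRRR U=WGWG F=GYGY D=YBYB B=WBWB
After move 2 (U): U=WWGG F=RRGY R=WBRR B=OOWB L=GYOO
After move 3 (U): U=GWGW F=WBGY R=OORR B=GYWB L=RROO
After move 4 (R'): R=OROR U=GWGG F=WWGW D=YBYY B=BYBB
After move 5 (F'): F=WWWG U=GWOO R=BRYR D=ROYY L=RGOG
After move 6 (U): U=OGOW F=BRWG R=BYYR B=RGBB L=WWOG
Query: L face = WWOG

Answer: W W O G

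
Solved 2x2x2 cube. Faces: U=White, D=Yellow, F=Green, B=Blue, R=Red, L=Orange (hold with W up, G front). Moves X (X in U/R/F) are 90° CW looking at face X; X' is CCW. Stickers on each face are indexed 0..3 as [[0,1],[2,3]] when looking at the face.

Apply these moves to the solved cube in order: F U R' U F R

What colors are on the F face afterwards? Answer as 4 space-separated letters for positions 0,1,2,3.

Answer: G Y W G

Derivation:
After move 1 (F): F=GGGG U=WWOO R=WRWR D=RRYY L=OYOY
After move 2 (U): U=OWOW F=WRGG R=BBWR B=OYBB L=GGOY
After move 3 (R'): R=BRBW U=OBOO F=WWGW D=RRYG B=YYRB
After move 4 (U): U=OOOB F=BRGW R=YYBW B=GGRB L=WWOY
After move 5 (F): F=GBWR U=OOYW R=OYBW D=BYYG L=WROR
After move 6 (R): R=BOWY U=OBYR F=GYWG D=BRYG B=WGOB
Query: F face = GYWG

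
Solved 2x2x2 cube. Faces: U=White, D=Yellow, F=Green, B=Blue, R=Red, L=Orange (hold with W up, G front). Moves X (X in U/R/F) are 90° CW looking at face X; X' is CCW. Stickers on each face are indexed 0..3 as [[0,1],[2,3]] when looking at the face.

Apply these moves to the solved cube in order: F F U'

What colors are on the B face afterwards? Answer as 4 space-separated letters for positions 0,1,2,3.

Answer: O R B B

Derivation:
After move 1 (F): F=GGGG U=WWOO R=WRWR D=RRYY L=OYOY
After move 2 (F): F=GGGG U=WWYY R=OROR D=WWYY L=OROR
After move 3 (U'): U=WYWY F=ORGG R=GGOR B=ORBB L=BBOR
Query: B face = ORBB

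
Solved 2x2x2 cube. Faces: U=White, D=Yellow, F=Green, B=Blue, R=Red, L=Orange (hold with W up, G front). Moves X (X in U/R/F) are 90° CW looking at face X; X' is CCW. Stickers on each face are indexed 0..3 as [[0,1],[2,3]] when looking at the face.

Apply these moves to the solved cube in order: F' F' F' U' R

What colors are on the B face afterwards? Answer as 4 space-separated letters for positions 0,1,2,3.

Answer: O R O B

Derivation:
After move 1 (F'): F=GGGG U=WWRR R=YRYR D=OOYY L=OWOW
After move 2 (F'): F=GGGG U=WWYY R=OROR D=WWYY L=OROR
After move 3 (F'): F=GGGG U=WWOO R=WRWR D=RRYY L=OYOY
After move 4 (U'): U=WOWO F=OYGG R=GGWR B=WRBB L=BBOY
After move 5 (R): R=WGRG U=WYWG F=ORGY D=RBYW B=OROB
Query: B face = OROB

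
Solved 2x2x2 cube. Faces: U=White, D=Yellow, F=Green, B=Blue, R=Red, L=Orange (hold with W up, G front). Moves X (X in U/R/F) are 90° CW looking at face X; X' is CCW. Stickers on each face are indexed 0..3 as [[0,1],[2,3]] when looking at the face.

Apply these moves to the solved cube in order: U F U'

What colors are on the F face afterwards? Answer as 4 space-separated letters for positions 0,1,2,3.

Answer: G Y G R

Derivation:
After move 1 (U): U=WWWW F=RRGG R=BBRR B=OOBB L=GGOO
After move 2 (F): F=GRGR U=WWOG R=WBWR D=RBYY L=GYOY
After move 3 (U'): U=WGWO F=GYGR R=GRWR B=WBBB L=OOOY
Query: F face = GYGR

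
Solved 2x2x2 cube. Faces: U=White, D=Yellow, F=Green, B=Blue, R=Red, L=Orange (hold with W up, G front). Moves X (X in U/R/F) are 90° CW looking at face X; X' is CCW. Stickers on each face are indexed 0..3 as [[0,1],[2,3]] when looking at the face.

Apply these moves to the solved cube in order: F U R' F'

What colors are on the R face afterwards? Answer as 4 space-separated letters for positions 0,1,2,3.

After move 1 (F): F=GGGG U=WWOO R=WRWR D=RRYY L=OYOY
After move 2 (U): U=OWOW F=WRGG R=BBWR B=OYBB L=GGOY
After move 3 (R'): R=BRBW U=OBOO F=WWGW D=RRYG B=YYRB
After move 4 (F'): F=WWWG U=OBBB R=RRRW D=GYYG L=GOOO
Query: R face = RRRW

Answer: R R R W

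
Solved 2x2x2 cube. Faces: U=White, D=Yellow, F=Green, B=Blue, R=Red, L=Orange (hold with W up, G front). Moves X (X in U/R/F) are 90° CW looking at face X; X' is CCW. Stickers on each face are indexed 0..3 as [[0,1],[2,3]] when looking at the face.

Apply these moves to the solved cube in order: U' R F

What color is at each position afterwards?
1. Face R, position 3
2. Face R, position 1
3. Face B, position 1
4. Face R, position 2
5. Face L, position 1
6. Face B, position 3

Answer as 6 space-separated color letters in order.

After move 1 (U'): U=WWWW F=OOGG R=GGRR B=RRBB L=BBOO
After move 2 (R): R=RGRG U=WOWG F=OYGY D=YBYR B=WRWB
After move 3 (F): F=GOYY U=WOOB R=WGGG D=RRYR L=BYOB
Query 1: R[3] = G
Query 2: R[1] = G
Query 3: B[1] = R
Query 4: R[2] = G
Query 5: L[1] = Y
Query 6: B[3] = B

Answer: G G R G Y B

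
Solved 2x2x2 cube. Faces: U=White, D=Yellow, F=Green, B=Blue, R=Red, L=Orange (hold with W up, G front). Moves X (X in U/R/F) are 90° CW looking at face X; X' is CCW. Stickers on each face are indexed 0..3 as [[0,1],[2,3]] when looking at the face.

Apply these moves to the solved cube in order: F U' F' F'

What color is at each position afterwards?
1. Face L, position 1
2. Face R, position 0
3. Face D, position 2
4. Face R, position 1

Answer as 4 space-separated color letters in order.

Answer: W Y Y G

Derivation:
After move 1 (F): F=GGGG U=WWOO R=WRWR D=RRYY L=OYOY
After move 2 (U'): U=WOWO F=OYGG R=GGWR B=WRBB L=BBOY
After move 3 (F'): F=YGOG U=WOGW R=RGRR D=BYYY L=BOOW
After move 4 (F'): F=GGYO U=WORR R=YGBR D=OWYY L=BWOG
Query 1: L[1] = W
Query 2: R[0] = Y
Query 3: D[2] = Y
Query 4: R[1] = G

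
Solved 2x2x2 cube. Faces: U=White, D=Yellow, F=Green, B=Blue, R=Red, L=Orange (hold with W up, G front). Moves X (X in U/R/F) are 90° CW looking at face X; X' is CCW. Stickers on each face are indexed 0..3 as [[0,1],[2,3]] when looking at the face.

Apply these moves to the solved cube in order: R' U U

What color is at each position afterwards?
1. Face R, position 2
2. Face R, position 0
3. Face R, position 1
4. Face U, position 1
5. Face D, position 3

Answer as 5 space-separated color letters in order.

Answer: R O O W G

Derivation:
After move 1 (R'): R=RRRR U=WBWB F=GWGW D=YGYG B=YBYB
After move 2 (U): U=WWBB F=RRGW R=YBRR B=OOYB L=GWOO
After move 3 (U): U=BWBW F=YBGW R=OORR B=GWYB L=RROO
Query 1: R[2] = R
Query 2: R[0] = O
Query 3: R[1] = O
Query 4: U[1] = W
Query 5: D[3] = G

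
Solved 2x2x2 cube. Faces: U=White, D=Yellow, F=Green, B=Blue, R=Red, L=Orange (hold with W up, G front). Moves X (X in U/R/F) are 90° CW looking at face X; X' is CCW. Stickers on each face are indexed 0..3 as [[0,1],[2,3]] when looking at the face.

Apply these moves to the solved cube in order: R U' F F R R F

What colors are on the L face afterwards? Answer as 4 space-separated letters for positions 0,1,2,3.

After move 1 (R): R=RRRR U=WGWG F=GYGY D=YBYB B=WBWB
After move 2 (U'): U=GGWW F=OOGY R=GYRR B=RRWB L=WBOO
After move 3 (F): F=GOYO U=GGOB R=WYWR D=RGYB L=WYOB
After move 4 (F): F=YGOO U=GGBY R=OYBR D=WWYB L=WROG
After move 5 (R): R=BORY U=GGBO F=YWOB D=WWYR B=YRGB
After move 6 (R): R=RBYO U=GWBB F=YWOR D=WGYY B=ORGB
After move 7 (F): F=OYRW U=GWGR R=BBBO D=YRYY L=WWOG
Query: L face = WWOG

Answer: W W O G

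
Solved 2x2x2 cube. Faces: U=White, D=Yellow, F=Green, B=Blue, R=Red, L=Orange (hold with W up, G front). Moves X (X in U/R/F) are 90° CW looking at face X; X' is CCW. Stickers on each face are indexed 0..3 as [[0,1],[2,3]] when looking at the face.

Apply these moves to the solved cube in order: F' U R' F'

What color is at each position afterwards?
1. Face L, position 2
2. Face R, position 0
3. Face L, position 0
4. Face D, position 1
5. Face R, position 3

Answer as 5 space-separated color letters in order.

Answer: O R G W Y

Derivation:
After move 1 (F'): F=GGGG U=WWRR R=YRYR D=OOYY L=OWOW
After move 2 (U): U=RWRW F=YRGG R=BBYR B=OWBB L=GGOW
After move 3 (R'): R=BRBY U=RBRO F=YWGW D=ORYG B=YWOB
After move 4 (F'): F=WWYG U=RBBB R=RROY D=GWYG L=GOOR
Query 1: L[2] = O
Query 2: R[0] = R
Query 3: L[0] = G
Query 4: D[1] = W
Query 5: R[3] = Y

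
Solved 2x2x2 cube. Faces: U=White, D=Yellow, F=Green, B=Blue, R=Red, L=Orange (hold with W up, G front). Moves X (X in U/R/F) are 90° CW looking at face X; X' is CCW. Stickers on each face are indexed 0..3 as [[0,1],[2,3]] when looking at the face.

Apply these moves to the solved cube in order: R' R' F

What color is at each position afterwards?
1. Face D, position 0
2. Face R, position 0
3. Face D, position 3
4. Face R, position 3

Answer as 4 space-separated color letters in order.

After move 1 (R'): R=RRRR U=WBWB F=GWGW D=YGYG B=YBYB
After move 2 (R'): R=RRRR U=WYWY F=GBGB D=YWYW B=GBGB
After move 3 (F): F=GGBB U=WYOO R=WRYR D=RRYW L=OYOW
Query 1: D[0] = R
Query 2: R[0] = W
Query 3: D[3] = W
Query 4: R[3] = R

Answer: R W W R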